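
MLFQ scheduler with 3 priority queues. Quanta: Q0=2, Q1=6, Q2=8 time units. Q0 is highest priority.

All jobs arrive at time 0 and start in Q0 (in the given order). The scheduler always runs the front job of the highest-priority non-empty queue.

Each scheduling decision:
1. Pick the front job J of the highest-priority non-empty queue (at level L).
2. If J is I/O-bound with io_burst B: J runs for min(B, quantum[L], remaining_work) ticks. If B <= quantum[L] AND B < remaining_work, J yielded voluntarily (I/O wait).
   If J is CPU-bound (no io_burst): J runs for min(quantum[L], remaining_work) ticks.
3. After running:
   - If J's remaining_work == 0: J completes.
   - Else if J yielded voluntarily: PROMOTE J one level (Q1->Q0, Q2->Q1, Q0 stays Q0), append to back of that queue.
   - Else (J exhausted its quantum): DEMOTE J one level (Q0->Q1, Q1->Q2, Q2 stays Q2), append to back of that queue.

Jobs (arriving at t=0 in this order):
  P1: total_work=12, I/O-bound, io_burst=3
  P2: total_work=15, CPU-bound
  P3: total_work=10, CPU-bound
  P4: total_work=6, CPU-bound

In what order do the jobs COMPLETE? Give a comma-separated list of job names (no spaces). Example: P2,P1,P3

t=0-2: P1@Q0 runs 2, rem=10, quantum used, demote→Q1. Q0=[P2,P3,P4] Q1=[P1] Q2=[]
t=2-4: P2@Q0 runs 2, rem=13, quantum used, demote→Q1. Q0=[P3,P4] Q1=[P1,P2] Q2=[]
t=4-6: P3@Q0 runs 2, rem=8, quantum used, demote→Q1. Q0=[P4] Q1=[P1,P2,P3] Q2=[]
t=6-8: P4@Q0 runs 2, rem=4, quantum used, demote→Q1. Q0=[] Q1=[P1,P2,P3,P4] Q2=[]
t=8-11: P1@Q1 runs 3, rem=7, I/O yield, promote→Q0. Q0=[P1] Q1=[P2,P3,P4] Q2=[]
t=11-13: P1@Q0 runs 2, rem=5, quantum used, demote→Q1. Q0=[] Q1=[P2,P3,P4,P1] Q2=[]
t=13-19: P2@Q1 runs 6, rem=7, quantum used, demote→Q2. Q0=[] Q1=[P3,P4,P1] Q2=[P2]
t=19-25: P3@Q1 runs 6, rem=2, quantum used, demote→Q2. Q0=[] Q1=[P4,P1] Q2=[P2,P3]
t=25-29: P4@Q1 runs 4, rem=0, completes. Q0=[] Q1=[P1] Q2=[P2,P3]
t=29-32: P1@Q1 runs 3, rem=2, I/O yield, promote→Q0. Q0=[P1] Q1=[] Q2=[P2,P3]
t=32-34: P1@Q0 runs 2, rem=0, completes. Q0=[] Q1=[] Q2=[P2,P3]
t=34-41: P2@Q2 runs 7, rem=0, completes. Q0=[] Q1=[] Q2=[P3]
t=41-43: P3@Q2 runs 2, rem=0, completes. Q0=[] Q1=[] Q2=[]

Answer: P4,P1,P2,P3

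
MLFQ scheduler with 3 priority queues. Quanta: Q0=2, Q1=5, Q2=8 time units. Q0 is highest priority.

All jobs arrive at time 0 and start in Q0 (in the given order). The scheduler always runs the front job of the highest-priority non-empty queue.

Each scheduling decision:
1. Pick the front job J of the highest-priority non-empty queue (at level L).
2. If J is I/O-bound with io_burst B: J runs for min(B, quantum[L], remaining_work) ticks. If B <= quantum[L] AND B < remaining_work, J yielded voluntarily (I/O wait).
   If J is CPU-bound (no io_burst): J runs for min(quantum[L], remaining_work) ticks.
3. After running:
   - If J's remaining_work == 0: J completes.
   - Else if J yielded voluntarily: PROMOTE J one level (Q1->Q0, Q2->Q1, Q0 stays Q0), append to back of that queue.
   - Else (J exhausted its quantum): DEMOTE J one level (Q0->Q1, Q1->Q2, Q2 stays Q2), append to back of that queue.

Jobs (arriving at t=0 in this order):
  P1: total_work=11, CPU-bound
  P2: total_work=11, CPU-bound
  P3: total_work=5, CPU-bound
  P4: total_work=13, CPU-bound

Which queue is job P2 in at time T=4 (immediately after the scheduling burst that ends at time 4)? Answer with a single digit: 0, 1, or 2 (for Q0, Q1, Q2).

Answer: 1

Derivation:
t=0-2: P1@Q0 runs 2, rem=9, quantum used, demote→Q1. Q0=[P2,P3,P4] Q1=[P1] Q2=[]
t=2-4: P2@Q0 runs 2, rem=9, quantum used, demote→Q1. Q0=[P3,P4] Q1=[P1,P2] Q2=[]
t=4-6: P3@Q0 runs 2, rem=3, quantum used, demote→Q1. Q0=[P4] Q1=[P1,P2,P3] Q2=[]
t=6-8: P4@Q0 runs 2, rem=11, quantum used, demote→Q1. Q0=[] Q1=[P1,P2,P3,P4] Q2=[]
t=8-13: P1@Q1 runs 5, rem=4, quantum used, demote→Q2. Q0=[] Q1=[P2,P3,P4] Q2=[P1]
t=13-18: P2@Q1 runs 5, rem=4, quantum used, demote→Q2. Q0=[] Q1=[P3,P4] Q2=[P1,P2]
t=18-21: P3@Q1 runs 3, rem=0, completes. Q0=[] Q1=[P4] Q2=[P1,P2]
t=21-26: P4@Q1 runs 5, rem=6, quantum used, demote→Q2. Q0=[] Q1=[] Q2=[P1,P2,P4]
t=26-30: P1@Q2 runs 4, rem=0, completes. Q0=[] Q1=[] Q2=[P2,P4]
t=30-34: P2@Q2 runs 4, rem=0, completes. Q0=[] Q1=[] Q2=[P4]
t=34-40: P4@Q2 runs 6, rem=0, completes. Q0=[] Q1=[] Q2=[]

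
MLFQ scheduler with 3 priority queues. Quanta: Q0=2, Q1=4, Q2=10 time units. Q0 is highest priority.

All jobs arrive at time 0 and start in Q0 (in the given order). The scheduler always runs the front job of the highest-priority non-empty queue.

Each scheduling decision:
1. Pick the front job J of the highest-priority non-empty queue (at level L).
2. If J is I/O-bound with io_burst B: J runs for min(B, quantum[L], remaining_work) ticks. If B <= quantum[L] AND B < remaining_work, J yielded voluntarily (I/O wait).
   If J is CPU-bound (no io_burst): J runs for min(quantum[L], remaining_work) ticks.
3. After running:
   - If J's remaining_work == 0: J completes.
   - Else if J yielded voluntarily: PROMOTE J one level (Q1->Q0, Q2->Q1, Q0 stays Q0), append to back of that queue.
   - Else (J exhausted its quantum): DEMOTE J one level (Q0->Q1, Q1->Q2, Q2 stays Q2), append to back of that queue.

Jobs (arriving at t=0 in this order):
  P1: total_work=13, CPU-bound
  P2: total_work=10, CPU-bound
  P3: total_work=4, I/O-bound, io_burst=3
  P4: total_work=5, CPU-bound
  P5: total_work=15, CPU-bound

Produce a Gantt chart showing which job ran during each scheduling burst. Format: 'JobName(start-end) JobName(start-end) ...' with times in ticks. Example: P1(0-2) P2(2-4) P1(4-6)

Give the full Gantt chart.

Answer: P1(0-2) P2(2-4) P3(4-6) P4(6-8) P5(8-10) P1(10-14) P2(14-18) P3(18-20) P4(20-23) P5(23-27) P1(27-34) P2(34-38) P5(38-47)

Derivation:
t=0-2: P1@Q0 runs 2, rem=11, quantum used, demote→Q1. Q0=[P2,P3,P4,P5] Q1=[P1] Q2=[]
t=2-4: P2@Q0 runs 2, rem=8, quantum used, demote→Q1. Q0=[P3,P4,P5] Q1=[P1,P2] Q2=[]
t=4-6: P3@Q0 runs 2, rem=2, quantum used, demote→Q1. Q0=[P4,P5] Q1=[P1,P2,P3] Q2=[]
t=6-8: P4@Q0 runs 2, rem=3, quantum used, demote→Q1. Q0=[P5] Q1=[P1,P2,P3,P4] Q2=[]
t=8-10: P5@Q0 runs 2, rem=13, quantum used, demote→Q1. Q0=[] Q1=[P1,P2,P3,P4,P5] Q2=[]
t=10-14: P1@Q1 runs 4, rem=7, quantum used, demote→Q2. Q0=[] Q1=[P2,P3,P4,P5] Q2=[P1]
t=14-18: P2@Q1 runs 4, rem=4, quantum used, demote→Q2. Q0=[] Q1=[P3,P4,P5] Q2=[P1,P2]
t=18-20: P3@Q1 runs 2, rem=0, completes. Q0=[] Q1=[P4,P5] Q2=[P1,P2]
t=20-23: P4@Q1 runs 3, rem=0, completes. Q0=[] Q1=[P5] Q2=[P1,P2]
t=23-27: P5@Q1 runs 4, rem=9, quantum used, demote→Q2. Q0=[] Q1=[] Q2=[P1,P2,P5]
t=27-34: P1@Q2 runs 7, rem=0, completes. Q0=[] Q1=[] Q2=[P2,P5]
t=34-38: P2@Q2 runs 4, rem=0, completes. Q0=[] Q1=[] Q2=[P5]
t=38-47: P5@Q2 runs 9, rem=0, completes. Q0=[] Q1=[] Q2=[]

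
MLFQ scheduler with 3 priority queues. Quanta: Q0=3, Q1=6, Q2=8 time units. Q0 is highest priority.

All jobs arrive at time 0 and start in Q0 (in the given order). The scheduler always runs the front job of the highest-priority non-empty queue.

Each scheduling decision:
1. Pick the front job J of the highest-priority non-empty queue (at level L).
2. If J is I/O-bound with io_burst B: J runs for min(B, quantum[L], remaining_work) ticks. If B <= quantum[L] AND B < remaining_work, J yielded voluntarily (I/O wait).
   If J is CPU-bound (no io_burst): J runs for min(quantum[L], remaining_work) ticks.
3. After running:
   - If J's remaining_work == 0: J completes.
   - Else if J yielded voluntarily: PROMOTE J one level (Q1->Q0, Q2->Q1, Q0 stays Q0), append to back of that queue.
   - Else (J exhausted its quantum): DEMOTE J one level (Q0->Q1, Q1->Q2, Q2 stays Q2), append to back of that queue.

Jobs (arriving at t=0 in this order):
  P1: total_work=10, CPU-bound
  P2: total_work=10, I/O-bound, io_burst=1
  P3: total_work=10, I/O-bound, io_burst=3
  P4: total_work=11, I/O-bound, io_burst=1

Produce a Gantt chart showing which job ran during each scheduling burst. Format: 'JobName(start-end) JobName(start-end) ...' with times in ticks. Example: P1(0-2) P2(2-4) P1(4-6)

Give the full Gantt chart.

Answer: P1(0-3) P2(3-4) P3(4-7) P4(7-8) P2(8-9) P3(9-12) P4(12-13) P2(13-14) P3(14-17) P4(17-18) P2(18-19) P3(19-20) P4(20-21) P2(21-22) P4(22-23) P2(23-24) P4(24-25) P2(25-26) P4(26-27) P2(27-28) P4(28-29) P2(29-30) P4(30-31) P2(31-32) P4(32-33) P4(33-34) P1(34-40) P1(40-41)

Derivation:
t=0-3: P1@Q0 runs 3, rem=7, quantum used, demote→Q1. Q0=[P2,P3,P4] Q1=[P1] Q2=[]
t=3-4: P2@Q0 runs 1, rem=9, I/O yield, promote→Q0. Q0=[P3,P4,P2] Q1=[P1] Q2=[]
t=4-7: P3@Q0 runs 3, rem=7, I/O yield, promote→Q0. Q0=[P4,P2,P3] Q1=[P1] Q2=[]
t=7-8: P4@Q0 runs 1, rem=10, I/O yield, promote→Q0. Q0=[P2,P3,P4] Q1=[P1] Q2=[]
t=8-9: P2@Q0 runs 1, rem=8, I/O yield, promote→Q0. Q0=[P3,P4,P2] Q1=[P1] Q2=[]
t=9-12: P3@Q0 runs 3, rem=4, I/O yield, promote→Q0. Q0=[P4,P2,P3] Q1=[P1] Q2=[]
t=12-13: P4@Q0 runs 1, rem=9, I/O yield, promote→Q0. Q0=[P2,P3,P4] Q1=[P1] Q2=[]
t=13-14: P2@Q0 runs 1, rem=7, I/O yield, promote→Q0. Q0=[P3,P4,P2] Q1=[P1] Q2=[]
t=14-17: P3@Q0 runs 3, rem=1, I/O yield, promote→Q0. Q0=[P4,P2,P3] Q1=[P1] Q2=[]
t=17-18: P4@Q0 runs 1, rem=8, I/O yield, promote→Q0. Q0=[P2,P3,P4] Q1=[P1] Q2=[]
t=18-19: P2@Q0 runs 1, rem=6, I/O yield, promote→Q0. Q0=[P3,P4,P2] Q1=[P1] Q2=[]
t=19-20: P3@Q0 runs 1, rem=0, completes. Q0=[P4,P2] Q1=[P1] Q2=[]
t=20-21: P4@Q0 runs 1, rem=7, I/O yield, promote→Q0. Q0=[P2,P4] Q1=[P1] Q2=[]
t=21-22: P2@Q0 runs 1, rem=5, I/O yield, promote→Q0. Q0=[P4,P2] Q1=[P1] Q2=[]
t=22-23: P4@Q0 runs 1, rem=6, I/O yield, promote→Q0. Q0=[P2,P4] Q1=[P1] Q2=[]
t=23-24: P2@Q0 runs 1, rem=4, I/O yield, promote→Q0. Q0=[P4,P2] Q1=[P1] Q2=[]
t=24-25: P4@Q0 runs 1, rem=5, I/O yield, promote→Q0. Q0=[P2,P4] Q1=[P1] Q2=[]
t=25-26: P2@Q0 runs 1, rem=3, I/O yield, promote→Q0. Q0=[P4,P2] Q1=[P1] Q2=[]
t=26-27: P4@Q0 runs 1, rem=4, I/O yield, promote→Q0. Q0=[P2,P4] Q1=[P1] Q2=[]
t=27-28: P2@Q0 runs 1, rem=2, I/O yield, promote→Q0. Q0=[P4,P2] Q1=[P1] Q2=[]
t=28-29: P4@Q0 runs 1, rem=3, I/O yield, promote→Q0. Q0=[P2,P4] Q1=[P1] Q2=[]
t=29-30: P2@Q0 runs 1, rem=1, I/O yield, promote→Q0. Q0=[P4,P2] Q1=[P1] Q2=[]
t=30-31: P4@Q0 runs 1, rem=2, I/O yield, promote→Q0. Q0=[P2,P4] Q1=[P1] Q2=[]
t=31-32: P2@Q0 runs 1, rem=0, completes. Q0=[P4] Q1=[P1] Q2=[]
t=32-33: P4@Q0 runs 1, rem=1, I/O yield, promote→Q0. Q0=[P4] Q1=[P1] Q2=[]
t=33-34: P4@Q0 runs 1, rem=0, completes. Q0=[] Q1=[P1] Q2=[]
t=34-40: P1@Q1 runs 6, rem=1, quantum used, demote→Q2. Q0=[] Q1=[] Q2=[P1]
t=40-41: P1@Q2 runs 1, rem=0, completes. Q0=[] Q1=[] Q2=[]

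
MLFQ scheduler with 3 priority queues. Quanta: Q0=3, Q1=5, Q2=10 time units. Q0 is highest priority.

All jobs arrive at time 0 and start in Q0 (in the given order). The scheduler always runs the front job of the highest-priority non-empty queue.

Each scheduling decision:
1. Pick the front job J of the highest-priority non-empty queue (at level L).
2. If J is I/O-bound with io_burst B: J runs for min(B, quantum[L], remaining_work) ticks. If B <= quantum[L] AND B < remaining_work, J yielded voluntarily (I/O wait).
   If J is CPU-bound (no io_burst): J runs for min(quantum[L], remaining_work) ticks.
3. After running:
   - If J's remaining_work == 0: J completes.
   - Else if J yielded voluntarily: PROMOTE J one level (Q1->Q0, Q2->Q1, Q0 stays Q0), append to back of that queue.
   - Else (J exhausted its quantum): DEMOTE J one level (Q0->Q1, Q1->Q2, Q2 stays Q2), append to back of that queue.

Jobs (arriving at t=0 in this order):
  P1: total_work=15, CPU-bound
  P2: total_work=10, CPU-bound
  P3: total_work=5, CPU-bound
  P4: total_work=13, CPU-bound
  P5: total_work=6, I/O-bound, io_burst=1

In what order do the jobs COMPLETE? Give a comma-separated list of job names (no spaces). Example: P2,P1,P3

Answer: P5,P3,P1,P2,P4

Derivation:
t=0-3: P1@Q0 runs 3, rem=12, quantum used, demote→Q1. Q0=[P2,P3,P4,P5] Q1=[P1] Q2=[]
t=3-6: P2@Q0 runs 3, rem=7, quantum used, demote→Q1. Q0=[P3,P4,P5] Q1=[P1,P2] Q2=[]
t=6-9: P3@Q0 runs 3, rem=2, quantum used, demote→Q1. Q0=[P4,P5] Q1=[P1,P2,P3] Q2=[]
t=9-12: P4@Q0 runs 3, rem=10, quantum used, demote→Q1. Q0=[P5] Q1=[P1,P2,P3,P4] Q2=[]
t=12-13: P5@Q0 runs 1, rem=5, I/O yield, promote→Q0. Q0=[P5] Q1=[P1,P2,P3,P4] Q2=[]
t=13-14: P5@Q0 runs 1, rem=4, I/O yield, promote→Q0. Q0=[P5] Q1=[P1,P2,P3,P4] Q2=[]
t=14-15: P5@Q0 runs 1, rem=3, I/O yield, promote→Q0. Q0=[P5] Q1=[P1,P2,P3,P4] Q2=[]
t=15-16: P5@Q0 runs 1, rem=2, I/O yield, promote→Q0. Q0=[P5] Q1=[P1,P2,P3,P4] Q2=[]
t=16-17: P5@Q0 runs 1, rem=1, I/O yield, promote→Q0. Q0=[P5] Q1=[P1,P2,P3,P4] Q2=[]
t=17-18: P5@Q0 runs 1, rem=0, completes. Q0=[] Q1=[P1,P2,P3,P4] Q2=[]
t=18-23: P1@Q1 runs 5, rem=7, quantum used, demote→Q2. Q0=[] Q1=[P2,P3,P4] Q2=[P1]
t=23-28: P2@Q1 runs 5, rem=2, quantum used, demote→Q2. Q0=[] Q1=[P3,P4] Q2=[P1,P2]
t=28-30: P3@Q1 runs 2, rem=0, completes. Q0=[] Q1=[P4] Q2=[P1,P2]
t=30-35: P4@Q1 runs 5, rem=5, quantum used, demote→Q2. Q0=[] Q1=[] Q2=[P1,P2,P4]
t=35-42: P1@Q2 runs 7, rem=0, completes. Q0=[] Q1=[] Q2=[P2,P4]
t=42-44: P2@Q2 runs 2, rem=0, completes. Q0=[] Q1=[] Q2=[P4]
t=44-49: P4@Q2 runs 5, rem=0, completes. Q0=[] Q1=[] Q2=[]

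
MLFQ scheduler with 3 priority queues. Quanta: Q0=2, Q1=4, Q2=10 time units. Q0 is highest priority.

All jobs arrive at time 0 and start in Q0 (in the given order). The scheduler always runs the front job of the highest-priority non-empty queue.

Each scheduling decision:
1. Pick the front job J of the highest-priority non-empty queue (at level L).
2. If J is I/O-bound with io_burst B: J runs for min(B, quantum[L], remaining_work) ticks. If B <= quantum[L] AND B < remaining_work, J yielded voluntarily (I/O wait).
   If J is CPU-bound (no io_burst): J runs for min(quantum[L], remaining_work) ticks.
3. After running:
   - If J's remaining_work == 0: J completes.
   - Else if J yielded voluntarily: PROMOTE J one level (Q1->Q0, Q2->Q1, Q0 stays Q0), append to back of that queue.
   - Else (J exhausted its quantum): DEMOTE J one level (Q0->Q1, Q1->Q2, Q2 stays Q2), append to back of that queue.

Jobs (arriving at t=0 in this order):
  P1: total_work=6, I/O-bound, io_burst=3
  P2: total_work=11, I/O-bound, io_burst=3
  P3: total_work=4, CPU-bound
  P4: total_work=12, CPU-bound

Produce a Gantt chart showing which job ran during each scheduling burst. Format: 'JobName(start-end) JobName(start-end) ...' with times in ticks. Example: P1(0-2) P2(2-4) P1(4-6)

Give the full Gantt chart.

Answer: P1(0-2) P2(2-4) P3(4-6) P4(6-8) P1(8-11) P1(11-12) P2(12-15) P2(15-17) P3(17-19) P4(19-23) P2(23-26) P2(26-27) P4(27-33)

Derivation:
t=0-2: P1@Q0 runs 2, rem=4, quantum used, demote→Q1. Q0=[P2,P3,P4] Q1=[P1] Q2=[]
t=2-4: P2@Q0 runs 2, rem=9, quantum used, demote→Q1. Q0=[P3,P4] Q1=[P1,P2] Q2=[]
t=4-6: P3@Q0 runs 2, rem=2, quantum used, demote→Q1. Q0=[P4] Q1=[P1,P2,P3] Q2=[]
t=6-8: P4@Q0 runs 2, rem=10, quantum used, demote→Q1. Q0=[] Q1=[P1,P2,P3,P4] Q2=[]
t=8-11: P1@Q1 runs 3, rem=1, I/O yield, promote→Q0. Q0=[P1] Q1=[P2,P3,P4] Q2=[]
t=11-12: P1@Q0 runs 1, rem=0, completes. Q0=[] Q1=[P2,P3,P4] Q2=[]
t=12-15: P2@Q1 runs 3, rem=6, I/O yield, promote→Q0. Q0=[P2] Q1=[P3,P4] Q2=[]
t=15-17: P2@Q0 runs 2, rem=4, quantum used, demote→Q1. Q0=[] Q1=[P3,P4,P2] Q2=[]
t=17-19: P3@Q1 runs 2, rem=0, completes. Q0=[] Q1=[P4,P2] Q2=[]
t=19-23: P4@Q1 runs 4, rem=6, quantum used, demote→Q2. Q0=[] Q1=[P2] Q2=[P4]
t=23-26: P2@Q1 runs 3, rem=1, I/O yield, promote→Q0. Q0=[P2] Q1=[] Q2=[P4]
t=26-27: P2@Q0 runs 1, rem=0, completes. Q0=[] Q1=[] Q2=[P4]
t=27-33: P4@Q2 runs 6, rem=0, completes. Q0=[] Q1=[] Q2=[]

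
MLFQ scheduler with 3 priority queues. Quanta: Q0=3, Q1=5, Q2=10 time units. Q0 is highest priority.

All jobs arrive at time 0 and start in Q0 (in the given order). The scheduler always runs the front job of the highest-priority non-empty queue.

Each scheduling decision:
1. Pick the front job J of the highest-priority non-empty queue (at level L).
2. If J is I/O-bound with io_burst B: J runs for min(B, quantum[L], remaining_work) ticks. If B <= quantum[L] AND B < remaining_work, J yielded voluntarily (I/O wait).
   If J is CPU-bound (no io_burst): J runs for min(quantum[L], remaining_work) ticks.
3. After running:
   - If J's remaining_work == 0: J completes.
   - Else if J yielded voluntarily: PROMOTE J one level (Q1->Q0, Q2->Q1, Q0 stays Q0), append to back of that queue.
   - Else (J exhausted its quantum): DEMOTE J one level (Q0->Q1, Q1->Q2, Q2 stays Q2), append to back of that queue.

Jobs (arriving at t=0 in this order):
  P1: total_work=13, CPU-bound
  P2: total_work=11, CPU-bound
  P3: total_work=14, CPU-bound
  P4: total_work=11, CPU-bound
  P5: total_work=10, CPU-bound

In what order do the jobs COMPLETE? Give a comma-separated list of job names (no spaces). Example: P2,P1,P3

Answer: P1,P2,P3,P4,P5

Derivation:
t=0-3: P1@Q0 runs 3, rem=10, quantum used, demote→Q1. Q0=[P2,P3,P4,P5] Q1=[P1] Q2=[]
t=3-6: P2@Q0 runs 3, rem=8, quantum used, demote→Q1. Q0=[P3,P4,P5] Q1=[P1,P2] Q2=[]
t=6-9: P3@Q0 runs 3, rem=11, quantum used, demote→Q1. Q0=[P4,P5] Q1=[P1,P2,P3] Q2=[]
t=9-12: P4@Q0 runs 3, rem=8, quantum used, demote→Q1. Q0=[P5] Q1=[P1,P2,P3,P4] Q2=[]
t=12-15: P5@Q0 runs 3, rem=7, quantum used, demote→Q1. Q0=[] Q1=[P1,P2,P3,P4,P5] Q2=[]
t=15-20: P1@Q1 runs 5, rem=5, quantum used, demote→Q2. Q0=[] Q1=[P2,P3,P4,P5] Q2=[P1]
t=20-25: P2@Q1 runs 5, rem=3, quantum used, demote→Q2. Q0=[] Q1=[P3,P4,P5] Q2=[P1,P2]
t=25-30: P3@Q1 runs 5, rem=6, quantum used, demote→Q2. Q0=[] Q1=[P4,P5] Q2=[P1,P2,P3]
t=30-35: P4@Q1 runs 5, rem=3, quantum used, demote→Q2. Q0=[] Q1=[P5] Q2=[P1,P2,P3,P4]
t=35-40: P5@Q1 runs 5, rem=2, quantum used, demote→Q2. Q0=[] Q1=[] Q2=[P1,P2,P3,P4,P5]
t=40-45: P1@Q2 runs 5, rem=0, completes. Q0=[] Q1=[] Q2=[P2,P3,P4,P5]
t=45-48: P2@Q2 runs 3, rem=0, completes. Q0=[] Q1=[] Q2=[P3,P4,P5]
t=48-54: P3@Q2 runs 6, rem=0, completes. Q0=[] Q1=[] Q2=[P4,P5]
t=54-57: P4@Q2 runs 3, rem=0, completes. Q0=[] Q1=[] Q2=[P5]
t=57-59: P5@Q2 runs 2, rem=0, completes. Q0=[] Q1=[] Q2=[]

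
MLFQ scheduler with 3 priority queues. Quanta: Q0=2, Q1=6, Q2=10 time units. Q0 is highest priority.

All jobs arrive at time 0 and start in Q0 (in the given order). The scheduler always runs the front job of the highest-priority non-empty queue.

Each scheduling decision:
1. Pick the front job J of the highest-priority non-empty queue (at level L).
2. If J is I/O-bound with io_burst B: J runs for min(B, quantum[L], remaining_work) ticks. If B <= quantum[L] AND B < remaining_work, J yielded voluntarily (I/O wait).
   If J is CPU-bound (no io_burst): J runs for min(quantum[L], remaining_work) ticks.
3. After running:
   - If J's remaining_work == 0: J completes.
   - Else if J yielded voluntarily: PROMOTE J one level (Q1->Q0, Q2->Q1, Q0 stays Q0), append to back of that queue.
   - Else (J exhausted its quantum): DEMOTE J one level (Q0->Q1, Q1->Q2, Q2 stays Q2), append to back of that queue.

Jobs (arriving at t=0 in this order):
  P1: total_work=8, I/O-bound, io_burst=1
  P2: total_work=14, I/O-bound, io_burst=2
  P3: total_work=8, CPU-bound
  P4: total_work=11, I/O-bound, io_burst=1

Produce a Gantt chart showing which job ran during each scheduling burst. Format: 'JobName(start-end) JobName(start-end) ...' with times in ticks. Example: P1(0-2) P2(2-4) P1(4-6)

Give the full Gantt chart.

Answer: P1(0-1) P2(1-3) P3(3-5) P4(5-6) P1(6-7) P2(7-9) P4(9-10) P1(10-11) P2(11-13) P4(13-14) P1(14-15) P2(15-17) P4(17-18) P1(18-19) P2(19-21) P4(21-22) P1(22-23) P2(23-25) P4(25-26) P1(26-27) P2(27-29) P4(29-30) P1(30-31) P4(31-32) P4(32-33) P4(33-34) P4(34-35) P3(35-41)

Derivation:
t=0-1: P1@Q0 runs 1, rem=7, I/O yield, promote→Q0. Q0=[P2,P3,P4,P1] Q1=[] Q2=[]
t=1-3: P2@Q0 runs 2, rem=12, I/O yield, promote→Q0. Q0=[P3,P4,P1,P2] Q1=[] Q2=[]
t=3-5: P3@Q0 runs 2, rem=6, quantum used, demote→Q1. Q0=[P4,P1,P2] Q1=[P3] Q2=[]
t=5-6: P4@Q0 runs 1, rem=10, I/O yield, promote→Q0. Q0=[P1,P2,P4] Q1=[P3] Q2=[]
t=6-7: P1@Q0 runs 1, rem=6, I/O yield, promote→Q0. Q0=[P2,P4,P1] Q1=[P3] Q2=[]
t=7-9: P2@Q0 runs 2, rem=10, I/O yield, promote→Q0. Q0=[P4,P1,P2] Q1=[P3] Q2=[]
t=9-10: P4@Q0 runs 1, rem=9, I/O yield, promote→Q0. Q0=[P1,P2,P4] Q1=[P3] Q2=[]
t=10-11: P1@Q0 runs 1, rem=5, I/O yield, promote→Q0. Q0=[P2,P4,P1] Q1=[P3] Q2=[]
t=11-13: P2@Q0 runs 2, rem=8, I/O yield, promote→Q0. Q0=[P4,P1,P2] Q1=[P3] Q2=[]
t=13-14: P4@Q0 runs 1, rem=8, I/O yield, promote→Q0. Q0=[P1,P2,P4] Q1=[P3] Q2=[]
t=14-15: P1@Q0 runs 1, rem=4, I/O yield, promote→Q0. Q0=[P2,P4,P1] Q1=[P3] Q2=[]
t=15-17: P2@Q0 runs 2, rem=6, I/O yield, promote→Q0. Q0=[P4,P1,P2] Q1=[P3] Q2=[]
t=17-18: P4@Q0 runs 1, rem=7, I/O yield, promote→Q0. Q0=[P1,P2,P4] Q1=[P3] Q2=[]
t=18-19: P1@Q0 runs 1, rem=3, I/O yield, promote→Q0. Q0=[P2,P4,P1] Q1=[P3] Q2=[]
t=19-21: P2@Q0 runs 2, rem=4, I/O yield, promote→Q0. Q0=[P4,P1,P2] Q1=[P3] Q2=[]
t=21-22: P4@Q0 runs 1, rem=6, I/O yield, promote→Q0. Q0=[P1,P2,P4] Q1=[P3] Q2=[]
t=22-23: P1@Q0 runs 1, rem=2, I/O yield, promote→Q0. Q0=[P2,P4,P1] Q1=[P3] Q2=[]
t=23-25: P2@Q0 runs 2, rem=2, I/O yield, promote→Q0. Q0=[P4,P1,P2] Q1=[P3] Q2=[]
t=25-26: P4@Q0 runs 1, rem=5, I/O yield, promote→Q0. Q0=[P1,P2,P4] Q1=[P3] Q2=[]
t=26-27: P1@Q0 runs 1, rem=1, I/O yield, promote→Q0. Q0=[P2,P4,P1] Q1=[P3] Q2=[]
t=27-29: P2@Q0 runs 2, rem=0, completes. Q0=[P4,P1] Q1=[P3] Q2=[]
t=29-30: P4@Q0 runs 1, rem=4, I/O yield, promote→Q0. Q0=[P1,P4] Q1=[P3] Q2=[]
t=30-31: P1@Q0 runs 1, rem=0, completes. Q0=[P4] Q1=[P3] Q2=[]
t=31-32: P4@Q0 runs 1, rem=3, I/O yield, promote→Q0. Q0=[P4] Q1=[P3] Q2=[]
t=32-33: P4@Q0 runs 1, rem=2, I/O yield, promote→Q0. Q0=[P4] Q1=[P3] Q2=[]
t=33-34: P4@Q0 runs 1, rem=1, I/O yield, promote→Q0. Q0=[P4] Q1=[P3] Q2=[]
t=34-35: P4@Q0 runs 1, rem=0, completes. Q0=[] Q1=[P3] Q2=[]
t=35-41: P3@Q1 runs 6, rem=0, completes. Q0=[] Q1=[] Q2=[]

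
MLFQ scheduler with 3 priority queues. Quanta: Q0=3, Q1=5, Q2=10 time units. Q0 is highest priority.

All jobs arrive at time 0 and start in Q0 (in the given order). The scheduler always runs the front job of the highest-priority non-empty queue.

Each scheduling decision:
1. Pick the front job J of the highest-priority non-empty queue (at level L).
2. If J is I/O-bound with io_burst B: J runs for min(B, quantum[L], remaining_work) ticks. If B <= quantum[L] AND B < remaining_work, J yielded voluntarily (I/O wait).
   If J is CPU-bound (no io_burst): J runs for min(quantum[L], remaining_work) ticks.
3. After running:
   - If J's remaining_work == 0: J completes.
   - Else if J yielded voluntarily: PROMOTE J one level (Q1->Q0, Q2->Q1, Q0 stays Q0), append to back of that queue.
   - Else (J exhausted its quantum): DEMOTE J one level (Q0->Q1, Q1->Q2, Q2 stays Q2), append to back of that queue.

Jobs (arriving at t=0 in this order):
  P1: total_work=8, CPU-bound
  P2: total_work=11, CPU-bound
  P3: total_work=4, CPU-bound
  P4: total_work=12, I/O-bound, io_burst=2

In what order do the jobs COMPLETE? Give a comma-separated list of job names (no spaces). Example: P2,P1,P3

Answer: P4,P1,P3,P2

Derivation:
t=0-3: P1@Q0 runs 3, rem=5, quantum used, demote→Q1. Q0=[P2,P3,P4] Q1=[P1] Q2=[]
t=3-6: P2@Q0 runs 3, rem=8, quantum used, demote→Q1. Q0=[P3,P4] Q1=[P1,P2] Q2=[]
t=6-9: P3@Q0 runs 3, rem=1, quantum used, demote→Q1. Q0=[P4] Q1=[P1,P2,P3] Q2=[]
t=9-11: P4@Q0 runs 2, rem=10, I/O yield, promote→Q0. Q0=[P4] Q1=[P1,P2,P3] Q2=[]
t=11-13: P4@Q0 runs 2, rem=8, I/O yield, promote→Q0. Q0=[P4] Q1=[P1,P2,P3] Q2=[]
t=13-15: P4@Q0 runs 2, rem=6, I/O yield, promote→Q0. Q0=[P4] Q1=[P1,P2,P3] Q2=[]
t=15-17: P4@Q0 runs 2, rem=4, I/O yield, promote→Q0. Q0=[P4] Q1=[P1,P2,P3] Q2=[]
t=17-19: P4@Q0 runs 2, rem=2, I/O yield, promote→Q0. Q0=[P4] Q1=[P1,P2,P3] Q2=[]
t=19-21: P4@Q0 runs 2, rem=0, completes. Q0=[] Q1=[P1,P2,P3] Q2=[]
t=21-26: P1@Q1 runs 5, rem=0, completes. Q0=[] Q1=[P2,P3] Q2=[]
t=26-31: P2@Q1 runs 5, rem=3, quantum used, demote→Q2. Q0=[] Q1=[P3] Q2=[P2]
t=31-32: P3@Q1 runs 1, rem=0, completes. Q0=[] Q1=[] Q2=[P2]
t=32-35: P2@Q2 runs 3, rem=0, completes. Q0=[] Q1=[] Q2=[]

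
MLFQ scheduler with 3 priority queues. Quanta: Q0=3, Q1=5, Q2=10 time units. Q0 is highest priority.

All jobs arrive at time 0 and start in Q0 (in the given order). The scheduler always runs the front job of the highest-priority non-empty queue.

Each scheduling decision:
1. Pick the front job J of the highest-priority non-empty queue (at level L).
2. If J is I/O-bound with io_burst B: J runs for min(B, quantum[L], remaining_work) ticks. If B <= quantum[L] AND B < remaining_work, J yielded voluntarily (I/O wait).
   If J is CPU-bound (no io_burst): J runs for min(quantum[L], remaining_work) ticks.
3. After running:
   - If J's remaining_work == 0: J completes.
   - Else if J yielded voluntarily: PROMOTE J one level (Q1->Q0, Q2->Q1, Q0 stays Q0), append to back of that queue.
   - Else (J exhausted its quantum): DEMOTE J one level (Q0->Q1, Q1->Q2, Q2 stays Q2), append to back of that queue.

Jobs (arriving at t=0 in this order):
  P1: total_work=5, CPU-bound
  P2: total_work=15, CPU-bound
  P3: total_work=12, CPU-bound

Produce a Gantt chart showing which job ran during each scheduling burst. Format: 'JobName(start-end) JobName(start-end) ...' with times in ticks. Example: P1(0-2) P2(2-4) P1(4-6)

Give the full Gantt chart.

t=0-3: P1@Q0 runs 3, rem=2, quantum used, demote→Q1. Q0=[P2,P3] Q1=[P1] Q2=[]
t=3-6: P2@Q0 runs 3, rem=12, quantum used, demote→Q1. Q0=[P3] Q1=[P1,P2] Q2=[]
t=6-9: P3@Q0 runs 3, rem=9, quantum used, demote→Q1. Q0=[] Q1=[P1,P2,P3] Q2=[]
t=9-11: P1@Q1 runs 2, rem=0, completes. Q0=[] Q1=[P2,P3] Q2=[]
t=11-16: P2@Q1 runs 5, rem=7, quantum used, demote→Q2. Q0=[] Q1=[P3] Q2=[P2]
t=16-21: P3@Q1 runs 5, rem=4, quantum used, demote→Q2. Q0=[] Q1=[] Q2=[P2,P3]
t=21-28: P2@Q2 runs 7, rem=0, completes. Q0=[] Q1=[] Q2=[P3]
t=28-32: P3@Q2 runs 4, rem=0, completes. Q0=[] Q1=[] Q2=[]

Answer: P1(0-3) P2(3-6) P3(6-9) P1(9-11) P2(11-16) P3(16-21) P2(21-28) P3(28-32)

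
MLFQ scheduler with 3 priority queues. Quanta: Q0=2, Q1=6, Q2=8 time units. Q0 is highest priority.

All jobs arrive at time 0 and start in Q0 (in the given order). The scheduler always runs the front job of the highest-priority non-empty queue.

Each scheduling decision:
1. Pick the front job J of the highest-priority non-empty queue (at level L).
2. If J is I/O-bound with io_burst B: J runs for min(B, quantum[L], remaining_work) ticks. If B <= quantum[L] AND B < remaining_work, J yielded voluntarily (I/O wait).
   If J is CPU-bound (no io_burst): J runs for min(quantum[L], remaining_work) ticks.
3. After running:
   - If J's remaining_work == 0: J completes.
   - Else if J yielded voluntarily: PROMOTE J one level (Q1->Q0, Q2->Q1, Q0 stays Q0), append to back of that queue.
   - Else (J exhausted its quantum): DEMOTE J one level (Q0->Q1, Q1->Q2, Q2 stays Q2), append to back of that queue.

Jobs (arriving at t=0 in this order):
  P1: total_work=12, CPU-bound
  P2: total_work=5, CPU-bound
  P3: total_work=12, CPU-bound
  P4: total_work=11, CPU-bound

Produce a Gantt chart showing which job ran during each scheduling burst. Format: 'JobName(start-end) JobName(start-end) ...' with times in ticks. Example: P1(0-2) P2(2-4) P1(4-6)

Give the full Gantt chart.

t=0-2: P1@Q0 runs 2, rem=10, quantum used, demote→Q1. Q0=[P2,P3,P4] Q1=[P1] Q2=[]
t=2-4: P2@Q0 runs 2, rem=3, quantum used, demote→Q1. Q0=[P3,P4] Q1=[P1,P2] Q2=[]
t=4-6: P3@Q0 runs 2, rem=10, quantum used, demote→Q1. Q0=[P4] Q1=[P1,P2,P3] Q2=[]
t=6-8: P4@Q0 runs 2, rem=9, quantum used, demote→Q1. Q0=[] Q1=[P1,P2,P3,P4] Q2=[]
t=8-14: P1@Q1 runs 6, rem=4, quantum used, demote→Q2. Q0=[] Q1=[P2,P3,P4] Q2=[P1]
t=14-17: P2@Q1 runs 3, rem=0, completes. Q0=[] Q1=[P3,P4] Q2=[P1]
t=17-23: P3@Q1 runs 6, rem=4, quantum used, demote→Q2. Q0=[] Q1=[P4] Q2=[P1,P3]
t=23-29: P4@Q1 runs 6, rem=3, quantum used, demote→Q2. Q0=[] Q1=[] Q2=[P1,P3,P4]
t=29-33: P1@Q2 runs 4, rem=0, completes. Q0=[] Q1=[] Q2=[P3,P4]
t=33-37: P3@Q2 runs 4, rem=0, completes. Q0=[] Q1=[] Q2=[P4]
t=37-40: P4@Q2 runs 3, rem=0, completes. Q0=[] Q1=[] Q2=[]

Answer: P1(0-2) P2(2-4) P3(4-6) P4(6-8) P1(8-14) P2(14-17) P3(17-23) P4(23-29) P1(29-33) P3(33-37) P4(37-40)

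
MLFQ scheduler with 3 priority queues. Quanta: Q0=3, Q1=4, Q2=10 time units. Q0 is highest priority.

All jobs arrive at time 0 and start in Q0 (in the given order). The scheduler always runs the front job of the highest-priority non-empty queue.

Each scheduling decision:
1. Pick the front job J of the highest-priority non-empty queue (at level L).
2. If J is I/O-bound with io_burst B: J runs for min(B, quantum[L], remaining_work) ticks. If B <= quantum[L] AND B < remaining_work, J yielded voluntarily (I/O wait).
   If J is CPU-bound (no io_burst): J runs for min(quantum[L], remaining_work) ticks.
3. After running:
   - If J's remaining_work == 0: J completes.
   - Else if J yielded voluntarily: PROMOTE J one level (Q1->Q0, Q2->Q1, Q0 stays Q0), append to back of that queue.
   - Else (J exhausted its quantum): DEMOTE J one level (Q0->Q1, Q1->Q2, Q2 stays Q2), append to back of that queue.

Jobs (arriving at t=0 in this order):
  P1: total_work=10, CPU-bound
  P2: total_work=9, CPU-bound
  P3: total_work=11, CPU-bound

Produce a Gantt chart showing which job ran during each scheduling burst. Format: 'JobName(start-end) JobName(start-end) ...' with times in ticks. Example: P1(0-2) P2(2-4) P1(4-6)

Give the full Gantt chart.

Answer: P1(0-3) P2(3-6) P3(6-9) P1(9-13) P2(13-17) P3(17-21) P1(21-24) P2(24-26) P3(26-30)

Derivation:
t=0-3: P1@Q0 runs 3, rem=7, quantum used, demote→Q1. Q0=[P2,P3] Q1=[P1] Q2=[]
t=3-6: P2@Q0 runs 3, rem=6, quantum used, demote→Q1. Q0=[P3] Q1=[P1,P2] Q2=[]
t=6-9: P3@Q0 runs 3, rem=8, quantum used, demote→Q1. Q0=[] Q1=[P1,P2,P3] Q2=[]
t=9-13: P1@Q1 runs 4, rem=3, quantum used, demote→Q2. Q0=[] Q1=[P2,P3] Q2=[P1]
t=13-17: P2@Q1 runs 4, rem=2, quantum used, demote→Q2. Q0=[] Q1=[P3] Q2=[P1,P2]
t=17-21: P3@Q1 runs 4, rem=4, quantum used, demote→Q2. Q0=[] Q1=[] Q2=[P1,P2,P3]
t=21-24: P1@Q2 runs 3, rem=0, completes. Q0=[] Q1=[] Q2=[P2,P3]
t=24-26: P2@Q2 runs 2, rem=0, completes. Q0=[] Q1=[] Q2=[P3]
t=26-30: P3@Q2 runs 4, rem=0, completes. Q0=[] Q1=[] Q2=[]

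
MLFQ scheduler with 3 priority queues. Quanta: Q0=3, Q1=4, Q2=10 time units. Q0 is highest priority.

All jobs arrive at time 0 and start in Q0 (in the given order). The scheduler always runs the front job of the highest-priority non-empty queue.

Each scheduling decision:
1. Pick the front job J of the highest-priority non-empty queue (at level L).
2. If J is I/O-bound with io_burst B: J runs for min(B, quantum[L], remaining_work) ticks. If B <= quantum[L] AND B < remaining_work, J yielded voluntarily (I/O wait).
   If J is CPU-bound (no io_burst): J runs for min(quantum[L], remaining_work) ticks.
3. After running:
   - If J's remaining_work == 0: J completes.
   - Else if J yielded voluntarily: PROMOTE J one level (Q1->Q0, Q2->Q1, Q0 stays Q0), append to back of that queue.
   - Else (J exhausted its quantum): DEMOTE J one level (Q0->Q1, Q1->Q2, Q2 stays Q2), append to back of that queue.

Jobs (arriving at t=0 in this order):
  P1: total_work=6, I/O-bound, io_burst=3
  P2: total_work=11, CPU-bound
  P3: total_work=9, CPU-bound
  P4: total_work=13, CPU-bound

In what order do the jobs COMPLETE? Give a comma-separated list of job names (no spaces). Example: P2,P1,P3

Answer: P1,P2,P3,P4

Derivation:
t=0-3: P1@Q0 runs 3, rem=3, I/O yield, promote→Q0. Q0=[P2,P3,P4,P1] Q1=[] Q2=[]
t=3-6: P2@Q0 runs 3, rem=8, quantum used, demote→Q1. Q0=[P3,P4,P1] Q1=[P2] Q2=[]
t=6-9: P3@Q0 runs 3, rem=6, quantum used, demote→Q1. Q0=[P4,P1] Q1=[P2,P3] Q2=[]
t=9-12: P4@Q0 runs 3, rem=10, quantum used, demote→Q1. Q0=[P1] Q1=[P2,P3,P4] Q2=[]
t=12-15: P1@Q0 runs 3, rem=0, completes. Q0=[] Q1=[P2,P3,P4] Q2=[]
t=15-19: P2@Q1 runs 4, rem=4, quantum used, demote→Q2. Q0=[] Q1=[P3,P4] Q2=[P2]
t=19-23: P3@Q1 runs 4, rem=2, quantum used, demote→Q2. Q0=[] Q1=[P4] Q2=[P2,P3]
t=23-27: P4@Q1 runs 4, rem=6, quantum used, demote→Q2. Q0=[] Q1=[] Q2=[P2,P3,P4]
t=27-31: P2@Q2 runs 4, rem=0, completes. Q0=[] Q1=[] Q2=[P3,P4]
t=31-33: P3@Q2 runs 2, rem=0, completes. Q0=[] Q1=[] Q2=[P4]
t=33-39: P4@Q2 runs 6, rem=0, completes. Q0=[] Q1=[] Q2=[]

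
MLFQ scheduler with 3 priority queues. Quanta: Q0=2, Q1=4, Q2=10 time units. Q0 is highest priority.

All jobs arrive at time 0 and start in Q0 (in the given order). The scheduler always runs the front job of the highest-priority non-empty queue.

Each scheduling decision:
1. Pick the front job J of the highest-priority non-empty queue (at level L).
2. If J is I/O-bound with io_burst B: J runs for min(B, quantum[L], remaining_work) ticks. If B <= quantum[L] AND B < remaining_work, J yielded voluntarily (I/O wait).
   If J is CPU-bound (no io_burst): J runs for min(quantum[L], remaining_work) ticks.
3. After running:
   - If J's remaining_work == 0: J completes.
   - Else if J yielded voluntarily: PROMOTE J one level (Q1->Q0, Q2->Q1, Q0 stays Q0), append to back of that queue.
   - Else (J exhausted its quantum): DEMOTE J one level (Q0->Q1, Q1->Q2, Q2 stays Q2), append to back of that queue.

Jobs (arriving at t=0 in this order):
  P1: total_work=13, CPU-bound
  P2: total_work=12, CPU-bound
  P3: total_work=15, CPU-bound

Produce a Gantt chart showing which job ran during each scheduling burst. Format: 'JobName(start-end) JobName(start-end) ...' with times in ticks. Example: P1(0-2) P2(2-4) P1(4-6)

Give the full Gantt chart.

t=0-2: P1@Q0 runs 2, rem=11, quantum used, demote→Q1. Q0=[P2,P3] Q1=[P1] Q2=[]
t=2-4: P2@Q0 runs 2, rem=10, quantum used, demote→Q1. Q0=[P3] Q1=[P1,P2] Q2=[]
t=4-6: P3@Q0 runs 2, rem=13, quantum used, demote→Q1. Q0=[] Q1=[P1,P2,P3] Q2=[]
t=6-10: P1@Q1 runs 4, rem=7, quantum used, demote→Q2. Q0=[] Q1=[P2,P3] Q2=[P1]
t=10-14: P2@Q1 runs 4, rem=6, quantum used, demote→Q2. Q0=[] Q1=[P3] Q2=[P1,P2]
t=14-18: P3@Q1 runs 4, rem=9, quantum used, demote→Q2. Q0=[] Q1=[] Q2=[P1,P2,P3]
t=18-25: P1@Q2 runs 7, rem=0, completes. Q0=[] Q1=[] Q2=[P2,P3]
t=25-31: P2@Q2 runs 6, rem=0, completes. Q0=[] Q1=[] Q2=[P3]
t=31-40: P3@Q2 runs 9, rem=0, completes. Q0=[] Q1=[] Q2=[]

Answer: P1(0-2) P2(2-4) P3(4-6) P1(6-10) P2(10-14) P3(14-18) P1(18-25) P2(25-31) P3(31-40)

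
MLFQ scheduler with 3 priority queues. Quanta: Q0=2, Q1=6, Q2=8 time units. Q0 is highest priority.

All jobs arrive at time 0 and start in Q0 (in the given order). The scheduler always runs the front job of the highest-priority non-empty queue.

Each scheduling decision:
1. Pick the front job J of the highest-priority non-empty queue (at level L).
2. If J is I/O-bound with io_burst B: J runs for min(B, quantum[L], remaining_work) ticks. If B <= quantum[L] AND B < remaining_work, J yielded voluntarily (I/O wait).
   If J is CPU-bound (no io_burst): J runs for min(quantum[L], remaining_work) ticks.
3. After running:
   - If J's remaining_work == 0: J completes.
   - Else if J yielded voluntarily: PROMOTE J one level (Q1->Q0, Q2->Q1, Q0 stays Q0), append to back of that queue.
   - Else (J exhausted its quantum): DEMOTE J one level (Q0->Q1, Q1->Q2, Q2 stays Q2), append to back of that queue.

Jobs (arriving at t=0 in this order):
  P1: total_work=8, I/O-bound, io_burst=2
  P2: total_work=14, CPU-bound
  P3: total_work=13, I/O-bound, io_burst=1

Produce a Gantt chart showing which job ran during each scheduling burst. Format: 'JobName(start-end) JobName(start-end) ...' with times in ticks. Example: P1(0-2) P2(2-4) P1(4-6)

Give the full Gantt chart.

Answer: P1(0-2) P2(2-4) P3(4-5) P1(5-7) P3(7-8) P1(8-10) P3(10-11) P1(11-13) P3(13-14) P3(14-15) P3(15-16) P3(16-17) P3(17-18) P3(18-19) P3(19-20) P3(20-21) P3(21-22) P3(22-23) P2(23-29) P2(29-35)

Derivation:
t=0-2: P1@Q0 runs 2, rem=6, I/O yield, promote→Q0. Q0=[P2,P3,P1] Q1=[] Q2=[]
t=2-4: P2@Q0 runs 2, rem=12, quantum used, demote→Q1. Q0=[P3,P1] Q1=[P2] Q2=[]
t=4-5: P3@Q0 runs 1, rem=12, I/O yield, promote→Q0. Q0=[P1,P3] Q1=[P2] Q2=[]
t=5-7: P1@Q0 runs 2, rem=4, I/O yield, promote→Q0. Q0=[P3,P1] Q1=[P2] Q2=[]
t=7-8: P3@Q0 runs 1, rem=11, I/O yield, promote→Q0. Q0=[P1,P3] Q1=[P2] Q2=[]
t=8-10: P1@Q0 runs 2, rem=2, I/O yield, promote→Q0. Q0=[P3,P1] Q1=[P2] Q2=[]
t=10-11: P3@Q0 runs 1, rem=10, I/O yield, promote→Q0. Q0=[P1,P3] Q1=[P2] Q2=[]
t=11-13: P1@Q0 runs 2, rem=0, completes. Q0=[P3] Q1=[P2] Q2=[]
t=13-14: P3@Q0 runs 1, rem=9, I/O yield, promote→Q0. Q0=[P3] Q1=[P2] Q2=[]
t=14-15: P3@Q0 runs 1, rem=8, I/O yield, promote→Q0. Q0=[P3] Q1=[P2] Q2=[]
t=15-16: P3@Q0 runs 1, rem=7, I/O yield, promote→Q0. Q0=[P3] Q1=[P2] Q2=[]
t=16-17: P3@Q0 runs 1, rem=6, I/O yield, promote→Q0. Q0=[P3] Q1=[P2] Q2=[]
t=17-18: P3@Q0 runs 1, rem=5, I/O yield, promote→Q0. Q0=[P3] Q1=[P2] Q2=[]
t=18-19: P3@Q0 runs 1, rem=4, I/O yield, promote→Q0. Q0=[P3] Q1=[P2] Q2=[]
t=19-20: P3@Q0 runs 1, rem=3, I/O yield, promote→Q0. Q0=[P3] Q1=[P2] Q2=[]
t=20-21: P3@Q0 runs 1, rem=2, I/O yield, promote→Q0. Q0=[P3] Q1=[P2] Q2=[]
t=21-22: P3@Q0 runs 1, rem=1, I/O yield, promote→Q0. Q0=[P3] Q1=[P2] Q2=[]
t=22-23: P3@Q0 runs 1, rem=0, completes. Q0=[] Q1=[P2] Q2=[]
t=23-29: P2@Q1 runs 6, rem=6, quantum used, demote→Q2. Q0=[] Q1=[] Q2=[P2]
t=29-35: P2@Q2 runs 6, rem=0, completes. Q0=[] Q1=[] Q2=[]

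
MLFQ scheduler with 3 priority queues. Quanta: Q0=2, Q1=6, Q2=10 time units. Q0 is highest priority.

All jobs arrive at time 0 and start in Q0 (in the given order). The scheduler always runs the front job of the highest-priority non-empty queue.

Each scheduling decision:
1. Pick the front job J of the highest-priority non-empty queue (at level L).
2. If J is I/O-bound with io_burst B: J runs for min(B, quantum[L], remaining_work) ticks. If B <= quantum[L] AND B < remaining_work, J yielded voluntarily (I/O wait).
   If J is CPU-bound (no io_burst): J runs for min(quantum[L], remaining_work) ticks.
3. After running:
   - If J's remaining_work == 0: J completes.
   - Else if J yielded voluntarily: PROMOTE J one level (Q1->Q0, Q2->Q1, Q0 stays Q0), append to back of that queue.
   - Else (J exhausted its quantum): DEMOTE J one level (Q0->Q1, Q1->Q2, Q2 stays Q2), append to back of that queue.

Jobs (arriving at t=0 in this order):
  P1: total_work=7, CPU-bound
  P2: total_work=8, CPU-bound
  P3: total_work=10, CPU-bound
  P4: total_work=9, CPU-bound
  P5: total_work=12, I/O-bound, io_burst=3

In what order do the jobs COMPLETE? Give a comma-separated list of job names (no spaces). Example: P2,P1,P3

t=0-2: P1@Q0 runs 2, rem=5, quantum used, demote→Q1. Q0=[P2,P3,P4,P5] Q1=[P1] Q2=[]
t=2-4: P2@Q0 runs 2, rem=6, quantum used, demote→Q1. Q0=[P3,P4,P5] Q1=[P1,P2] Q2=[]
t=4-6: P3@Q0 runs 2, rem=8, quantum used, demote→Q1. Q0=[P4,P5] Q1=[P1,P2,P3] Q2=[]
t=6-8: P4@Q0 runs 2, rem=7, quantum used, demote→Q1. Q0=[P5] Q1=[P1,P2,P3,P4] Q2=[]
t=8-10: P5@Q0 runs 2, rem=10, quantum used, demote→Q1. Q0=[] Q1=[P1,P2,P3,P4,P5] Q2=[]
t=10-15: P1@Q1 runs 5, rem=0, completes. Q0=[] Q1=[P2,P3,P4,P5] Q2=[]
t=15-21: P2@Q1 runs 6, rem=0, completes. Q0=[] Q1=[P3,P4,P5] Q2=[]
t=21-27: P3@Q1 runs 6, rem=2, quantum used, demote→Q2. Q0=[] Q1=[P4,P5] Q2=[P3]
t=27-33: P4@Q1 runs 6, rem=1, quantum used, demote→Q2. Q0=[] Q1=[P5] Q2=[P3,P4]
t=33-36: P5@Q1 runs 3, rem=7, I/O yield, promote→Q0. Q0=[P5] Q1=[] Q2=[P3,P4]
t=36-38: P5@Q0 runs 2, rem=5, quantum used, demote→Q1. Q0=[] Q1=[P5] Q2=[P3,P4]
t=38-41: P5@Q1 runs 3, rem=2, I/O yield, promote→Q0. Q0=[P5] Q1=[] Q2=[P3,P4]
t=41-43: P5@Q0 runs 2, rem=0, completes. Q0=[] Q1=[] Q2=[P3,P4]
t=43-45: P3@Q2 runs 2, rem=0, completes. Q0=[] Q1=[] Q2=[P4]
t=45-46: P4@Q2 runs 1, rem=0, completes. Q0=[] Q1=[] Q2=[]

Answer: P1,P2,P5,P3,P4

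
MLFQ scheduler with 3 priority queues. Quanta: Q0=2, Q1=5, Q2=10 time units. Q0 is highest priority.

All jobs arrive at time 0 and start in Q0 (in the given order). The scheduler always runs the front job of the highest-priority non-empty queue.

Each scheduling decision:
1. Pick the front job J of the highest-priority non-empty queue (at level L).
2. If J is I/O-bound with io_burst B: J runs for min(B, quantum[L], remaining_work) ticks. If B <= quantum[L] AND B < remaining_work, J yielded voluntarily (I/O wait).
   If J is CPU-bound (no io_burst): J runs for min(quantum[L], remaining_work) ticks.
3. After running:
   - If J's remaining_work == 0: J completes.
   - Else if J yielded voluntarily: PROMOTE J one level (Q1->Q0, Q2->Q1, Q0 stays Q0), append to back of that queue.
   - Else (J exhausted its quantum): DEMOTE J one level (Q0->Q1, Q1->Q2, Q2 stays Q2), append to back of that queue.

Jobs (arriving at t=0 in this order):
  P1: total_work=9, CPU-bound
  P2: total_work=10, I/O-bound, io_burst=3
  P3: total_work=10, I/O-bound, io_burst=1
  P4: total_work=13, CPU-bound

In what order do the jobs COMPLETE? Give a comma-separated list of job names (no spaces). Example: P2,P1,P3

t=0-2: P1@Q0 runs 2, rem=7, quantum used, demote→Q1. Q0=[P2,P3,P4] Q1=[P1] Q2=[]
t=2-4: P2@Q0 runs 2, rem=8, quantum used, demote→Q1. Q0=[P3,P4] Q1=[P1,P2] Q2=[]
t=4-5: P3@Q0 runs 1, rem=9, I/O yield, promote→Q0. Q0=[P4,P3] Q1=[P1,P2] Q2=[]
t=5-7: P4@Q0 runs 2, rem=11, quantum used, demote→Q1. Q0=[P3] Q1=[P1,P2,P4] Q2=[]
t=7-8: P3@Q0 runs 1, rem=8, I/O yield, promote→Q0. Q0=[P3] Q1=[P1,P2,P4] Q2=[]
t=8-9: P3@Q0 runs 1, rem=7, I/O yield, promote→Q0. Q0=[P3] Q1=[P1,P2,P4] Q2=[]
t=9-10: P3@Q0 runs 1, rem=6, I/O yield, promote→Q0. Q0=[P3] Q1=[P1,P2,P4] Q2=[]
t=10-11: P3@Q0 runs 1, rem=5, I/O yield, promote→Q0. Q0=[P3] Q1=[P1,P2,P4] Q2=[]
t=11-12: P3@Q0 runs 1, rem=4, I/O yield, promote→Q0. Q0=[P3] Q1=[P1,P2,P4] Q2=[]
t=12-13: P3@Q0 runs 1, rem=3, I/O yield, promote→Q0. Q0=[P3] Q1=[P1,P2,P4] Q2=[]
t=13-14: P3@Q0 runs 1, rem=2, I/O yield, promote→Q0. Q0=[P3] Q1=[P1,P2,P4] Q2=[]
t=14-15: P3@Q0 runs 1, rem=1, I/O yield, promote→Q0. Q0=[P3] Q1=[P1,P2,P4] Q2=[]
t=15-16: P3@Q0 runs 1, rem=0, completes. Q0=[] Q1=[P1,P2,P4] Q2=[]
t=16-21: P1@Q1 runs 5, rem=2, quantum used, demote→Q2. Q0=[] Q1=[P2,P4] Q2=[P1]
t=21-24: P2@Q1 runs 3, rem=5, I/O yield, promote→Q0. Q0=[P2] Q1=[P4] Q2=[P1]
t=24-26: P2@Q0 runs 2, rem=3, quantum used, demote→Q1. Q0=[] Q1=[P4,P2] Q2=[P1]
t=26-31: P4@Q1 runs 5, rem=6, quantum used, demote→Q2. Q0=[] Q1=[P2] Q2=[P1,P4]
t=31-34: P2@Q1 runs 3, rem=0, completes. Q0=[] Q1=[] Q2=[P1,P4]
t=34-36: P1@Q2 runs 2, rem=0, completes. Q0=[] Q1=[] Q2=[P4]
t=36-42: P4@Q2 runs 6, rem=0, completes. Q0=[] Q1=[] Q2=[]

Answer: P3,P2,P1,P4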